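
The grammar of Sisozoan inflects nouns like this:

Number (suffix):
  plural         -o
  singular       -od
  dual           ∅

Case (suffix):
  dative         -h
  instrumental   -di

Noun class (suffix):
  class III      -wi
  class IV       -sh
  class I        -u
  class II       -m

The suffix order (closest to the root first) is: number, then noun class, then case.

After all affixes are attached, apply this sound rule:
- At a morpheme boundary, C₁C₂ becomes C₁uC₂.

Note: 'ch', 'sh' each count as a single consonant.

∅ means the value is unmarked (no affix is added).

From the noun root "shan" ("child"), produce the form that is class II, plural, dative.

Attach number plural -o → shano.
Attach noun class class II -m → shanom.
Attach case dative -h → shanomh.
Apply epenthesis: shanomh → shanomuh.

shanomuh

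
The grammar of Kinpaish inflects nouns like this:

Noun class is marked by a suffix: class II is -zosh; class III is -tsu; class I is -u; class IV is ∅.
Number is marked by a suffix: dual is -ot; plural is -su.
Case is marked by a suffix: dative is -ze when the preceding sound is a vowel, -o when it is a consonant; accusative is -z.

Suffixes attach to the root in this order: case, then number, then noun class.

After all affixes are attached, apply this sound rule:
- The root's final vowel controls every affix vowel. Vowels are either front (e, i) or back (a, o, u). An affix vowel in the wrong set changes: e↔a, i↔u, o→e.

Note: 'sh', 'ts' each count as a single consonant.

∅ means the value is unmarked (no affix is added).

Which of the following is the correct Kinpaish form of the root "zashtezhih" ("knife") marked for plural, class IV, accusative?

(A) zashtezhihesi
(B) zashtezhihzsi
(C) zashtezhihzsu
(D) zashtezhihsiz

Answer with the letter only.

B

Attach case accusative -z → zashtezhihz.
Attach number plural -su → zashtezhihzsu.
noun class = class IV: zero marking, form stays zashtezhihzsu.
Apply vowel harmony: zashtezhihzsu → zashtezhihzsi.
So the correct form is zashtezhihzsi, option (B).
(A) zashtezhihesi is wrong: it uses dative instead of accusative for case.
(D) zashtezhihsiz is wrong: it has the affixes in the wrong order.
(C) zashtezhihzsu is wrong: it fails to apply the sound rule(s).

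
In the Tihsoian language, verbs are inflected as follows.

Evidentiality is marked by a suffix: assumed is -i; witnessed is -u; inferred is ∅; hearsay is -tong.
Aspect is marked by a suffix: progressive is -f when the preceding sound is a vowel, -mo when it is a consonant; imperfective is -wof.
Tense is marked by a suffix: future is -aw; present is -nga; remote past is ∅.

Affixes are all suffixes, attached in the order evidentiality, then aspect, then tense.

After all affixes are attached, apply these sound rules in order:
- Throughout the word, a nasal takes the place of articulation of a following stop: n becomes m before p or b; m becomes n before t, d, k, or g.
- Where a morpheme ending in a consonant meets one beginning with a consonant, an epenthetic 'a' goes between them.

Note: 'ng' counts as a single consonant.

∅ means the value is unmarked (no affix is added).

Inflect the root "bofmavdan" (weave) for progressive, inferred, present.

evidentiality = inferred: zero marking, form stays bofmavdan.
Attach aspect progressive -mo (after consonant 'n') → bofmavdanmo.
Attach tense present -nga → bofmavdanmonga.
Nasal assimilation: no change.
Apply epenthesis: bofmavdanmonga → bofmavdanamonga.

bofmavdanamonga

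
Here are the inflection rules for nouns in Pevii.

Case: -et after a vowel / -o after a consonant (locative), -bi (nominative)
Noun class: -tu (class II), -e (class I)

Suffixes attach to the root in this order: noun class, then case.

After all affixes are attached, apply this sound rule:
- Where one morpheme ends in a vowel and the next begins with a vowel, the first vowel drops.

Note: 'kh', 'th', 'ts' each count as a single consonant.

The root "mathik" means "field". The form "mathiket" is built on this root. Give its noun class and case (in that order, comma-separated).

class I, locative

Segment: mathik-e-et.
noun class: -e → class I.
case: -et/o → locative.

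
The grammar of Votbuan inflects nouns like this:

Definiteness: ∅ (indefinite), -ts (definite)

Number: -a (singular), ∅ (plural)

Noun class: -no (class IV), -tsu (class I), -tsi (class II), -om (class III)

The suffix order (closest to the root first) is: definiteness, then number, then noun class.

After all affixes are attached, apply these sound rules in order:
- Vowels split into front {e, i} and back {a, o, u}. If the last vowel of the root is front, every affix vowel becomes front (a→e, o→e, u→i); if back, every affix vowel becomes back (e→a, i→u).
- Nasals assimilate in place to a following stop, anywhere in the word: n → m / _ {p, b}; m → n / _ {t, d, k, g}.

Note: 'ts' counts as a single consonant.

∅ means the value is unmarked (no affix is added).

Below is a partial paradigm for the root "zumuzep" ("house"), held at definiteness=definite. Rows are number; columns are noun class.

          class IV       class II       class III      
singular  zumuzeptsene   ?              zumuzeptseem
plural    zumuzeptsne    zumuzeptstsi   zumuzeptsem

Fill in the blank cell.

zumuzeptsetsi

Attach definiteness definite -ts → zumuzepts.
Attach number singular -a → zumuzeptsa.
Attach noun class class II -tsi → zumuzeptsatsi.
Apply vowel harmony: zumuzeptsatsi → zumuzeptsetsi.
Nasal assimilation: no change.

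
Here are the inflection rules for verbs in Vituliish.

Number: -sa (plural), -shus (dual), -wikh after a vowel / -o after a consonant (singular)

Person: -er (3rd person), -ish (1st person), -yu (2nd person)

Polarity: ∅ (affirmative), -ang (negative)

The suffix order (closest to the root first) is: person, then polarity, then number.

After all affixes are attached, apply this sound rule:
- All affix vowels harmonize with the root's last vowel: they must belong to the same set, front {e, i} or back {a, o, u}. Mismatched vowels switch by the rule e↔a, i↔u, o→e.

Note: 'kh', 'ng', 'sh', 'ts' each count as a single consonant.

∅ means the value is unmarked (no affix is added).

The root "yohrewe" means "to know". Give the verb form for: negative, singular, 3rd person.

Attach person 3rd person -er → yohreweer.
Attach polarity negative -ang → yohreweerang.
Attach number singular -o (after consonant 'ng') → yohreweerango.
Apply vowel harmony: yohreweerango → yohreweerenge.

yohreweerenge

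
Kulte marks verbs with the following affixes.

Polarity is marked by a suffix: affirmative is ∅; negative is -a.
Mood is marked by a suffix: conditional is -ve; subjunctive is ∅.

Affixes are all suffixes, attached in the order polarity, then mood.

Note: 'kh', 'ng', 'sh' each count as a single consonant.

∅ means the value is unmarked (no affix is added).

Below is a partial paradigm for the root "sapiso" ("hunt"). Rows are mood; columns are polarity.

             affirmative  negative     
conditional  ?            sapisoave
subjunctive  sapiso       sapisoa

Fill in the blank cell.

polarity = affirmative: zero marking, form stays sapiso.
Attach mood conditional -ve → sapisove.

sapisove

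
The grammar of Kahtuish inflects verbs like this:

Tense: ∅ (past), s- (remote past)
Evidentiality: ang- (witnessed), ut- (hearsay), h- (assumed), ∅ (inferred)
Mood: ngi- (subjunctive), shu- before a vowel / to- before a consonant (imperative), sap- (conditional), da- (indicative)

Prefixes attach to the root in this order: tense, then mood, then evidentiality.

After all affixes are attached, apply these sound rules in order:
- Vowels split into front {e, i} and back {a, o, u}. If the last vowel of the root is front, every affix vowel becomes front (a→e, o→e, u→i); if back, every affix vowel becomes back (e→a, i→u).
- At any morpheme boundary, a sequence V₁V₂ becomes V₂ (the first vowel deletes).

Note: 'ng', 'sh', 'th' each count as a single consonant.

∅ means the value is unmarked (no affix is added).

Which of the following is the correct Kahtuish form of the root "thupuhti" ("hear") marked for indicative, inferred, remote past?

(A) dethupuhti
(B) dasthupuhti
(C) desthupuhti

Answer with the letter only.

C

Attach tense remote past s- → sthupuhti.
Attach mood indicative da- → dasthupuhti.
evidentiality = inferred: zero marking, form stays dasthupuhti.
Apply vowel harmony: dasthupuhti → desthupuhti.
Vowel deletion: no change.
So the correct form is desthupuhti, option (C).
(A) dethupuhti is wrong: it uses past instead of remote past for tense.
(B) dasthupuhti is wrong: it fails to apply the sound rule(s).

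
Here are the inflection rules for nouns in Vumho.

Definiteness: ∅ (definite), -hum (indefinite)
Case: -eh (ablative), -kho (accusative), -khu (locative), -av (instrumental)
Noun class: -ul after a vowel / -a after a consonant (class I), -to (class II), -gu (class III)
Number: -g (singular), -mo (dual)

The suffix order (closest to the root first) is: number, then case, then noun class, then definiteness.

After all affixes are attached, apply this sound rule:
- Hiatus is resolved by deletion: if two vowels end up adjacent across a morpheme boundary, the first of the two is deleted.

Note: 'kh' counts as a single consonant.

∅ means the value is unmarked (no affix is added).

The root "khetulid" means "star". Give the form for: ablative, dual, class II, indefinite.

Attach number dual -mo → khetulidmo.
Attach case ablative -eh → khetulidmoeh.
Attach noun class class II -to → khetulidmoehto.
Attach definiteness indefinite -hum → khetulidmoehtohum.
Apply vowel deletion: khetulidmoehtohum → khetulidmehtohum.

khetulidmehtohum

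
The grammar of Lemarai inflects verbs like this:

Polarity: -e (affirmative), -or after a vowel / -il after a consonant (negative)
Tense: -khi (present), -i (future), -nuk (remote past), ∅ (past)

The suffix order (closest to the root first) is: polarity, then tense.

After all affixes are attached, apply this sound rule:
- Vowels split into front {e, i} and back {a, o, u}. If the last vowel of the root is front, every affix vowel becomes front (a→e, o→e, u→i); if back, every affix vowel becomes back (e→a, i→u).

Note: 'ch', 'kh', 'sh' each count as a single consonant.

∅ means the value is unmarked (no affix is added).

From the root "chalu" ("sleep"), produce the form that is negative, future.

chaluoru

Attach polarity negative -or (after vowel 'u') → chaluor.
Attach tense future -i → chaluori.
Apply vowel harmony: chaluori → chaluoru.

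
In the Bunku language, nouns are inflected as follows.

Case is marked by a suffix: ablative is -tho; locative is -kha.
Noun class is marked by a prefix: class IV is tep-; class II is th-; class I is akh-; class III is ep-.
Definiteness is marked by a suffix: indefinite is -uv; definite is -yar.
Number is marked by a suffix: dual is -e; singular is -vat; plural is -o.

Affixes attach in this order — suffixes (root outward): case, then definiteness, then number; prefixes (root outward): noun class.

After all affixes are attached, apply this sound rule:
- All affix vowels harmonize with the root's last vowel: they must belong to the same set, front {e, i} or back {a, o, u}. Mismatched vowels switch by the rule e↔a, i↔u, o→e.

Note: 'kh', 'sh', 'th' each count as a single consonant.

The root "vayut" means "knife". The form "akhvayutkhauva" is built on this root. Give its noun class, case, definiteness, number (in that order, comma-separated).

Segment: akh-vayut-kha-uv-e.
noun class: akh- → class I.
case: -kha → locative.
definiteness: -uv → indefinite.
number: -e → dual.

class I, locative, indefinite, dual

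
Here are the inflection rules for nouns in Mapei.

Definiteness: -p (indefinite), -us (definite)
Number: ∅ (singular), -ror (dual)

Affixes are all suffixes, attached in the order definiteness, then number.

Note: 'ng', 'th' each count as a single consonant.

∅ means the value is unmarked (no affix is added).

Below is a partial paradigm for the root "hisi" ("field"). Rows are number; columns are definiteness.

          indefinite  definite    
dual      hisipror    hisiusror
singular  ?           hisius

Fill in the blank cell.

hisip

Attach definiteness indefinite -p → hisip.
number = singular: zero marking, form stays hisip.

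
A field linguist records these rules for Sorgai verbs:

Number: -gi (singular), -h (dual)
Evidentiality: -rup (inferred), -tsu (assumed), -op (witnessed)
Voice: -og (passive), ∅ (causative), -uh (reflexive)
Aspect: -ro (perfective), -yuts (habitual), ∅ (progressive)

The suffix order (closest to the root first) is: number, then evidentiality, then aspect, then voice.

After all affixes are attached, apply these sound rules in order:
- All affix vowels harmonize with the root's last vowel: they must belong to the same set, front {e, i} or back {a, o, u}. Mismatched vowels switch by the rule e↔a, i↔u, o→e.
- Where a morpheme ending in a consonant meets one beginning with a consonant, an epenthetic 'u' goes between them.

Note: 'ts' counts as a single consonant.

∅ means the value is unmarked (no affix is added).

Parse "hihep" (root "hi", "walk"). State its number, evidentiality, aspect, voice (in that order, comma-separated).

Segment: hi-h-op.
number: -h → dual.
evidentiality: -op → witnessed.
aspect: ∅ → progressive.
voice: ∅ → causative.

dual, witnessed, progressive, causative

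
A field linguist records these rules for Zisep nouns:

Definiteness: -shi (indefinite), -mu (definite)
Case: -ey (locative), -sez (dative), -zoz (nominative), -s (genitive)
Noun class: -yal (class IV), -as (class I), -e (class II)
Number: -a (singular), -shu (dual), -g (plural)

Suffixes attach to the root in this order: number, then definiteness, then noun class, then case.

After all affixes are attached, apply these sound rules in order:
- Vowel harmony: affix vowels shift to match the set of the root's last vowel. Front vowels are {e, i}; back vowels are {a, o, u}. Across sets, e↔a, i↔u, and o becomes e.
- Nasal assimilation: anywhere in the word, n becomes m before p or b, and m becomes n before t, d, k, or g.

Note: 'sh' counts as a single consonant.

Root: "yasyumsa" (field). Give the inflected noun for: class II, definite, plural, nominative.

Attach number plural -g → yasyumsag.
Attach definiteness definite -mu → yasyumsagmu.
Attach noun class class II -e → yasyumsagmue.
Attach case nominative -zoz → yasyumsagmuezoz.
Apply vowel harmony: yasyumsagmuezoz → yasyumsagmuazoz.
Nasal assimilation: no change.

yasyumsagmuazoz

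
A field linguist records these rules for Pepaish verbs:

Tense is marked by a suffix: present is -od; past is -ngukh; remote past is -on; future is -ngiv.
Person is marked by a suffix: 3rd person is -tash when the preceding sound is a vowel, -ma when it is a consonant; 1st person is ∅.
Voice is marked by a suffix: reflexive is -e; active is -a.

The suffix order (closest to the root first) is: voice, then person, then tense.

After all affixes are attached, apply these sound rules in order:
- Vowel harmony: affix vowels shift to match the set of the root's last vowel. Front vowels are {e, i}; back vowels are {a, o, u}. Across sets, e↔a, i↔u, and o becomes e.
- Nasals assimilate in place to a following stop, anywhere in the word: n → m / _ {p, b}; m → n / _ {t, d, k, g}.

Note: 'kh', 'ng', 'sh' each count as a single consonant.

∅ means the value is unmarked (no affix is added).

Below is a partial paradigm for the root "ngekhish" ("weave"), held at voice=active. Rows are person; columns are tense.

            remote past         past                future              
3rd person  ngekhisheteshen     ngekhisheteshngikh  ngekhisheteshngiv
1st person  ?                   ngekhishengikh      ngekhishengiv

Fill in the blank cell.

Attach voice active -a → ngekhisha.
person = 1st person: zero marking, form stays ngekhisha.
Attach tense remote past -on → ngekhishaon.
Apply vowel harmony: ngekhishaon → ngekhisheen.
Nasal assimilation: no change.

ngekhisheen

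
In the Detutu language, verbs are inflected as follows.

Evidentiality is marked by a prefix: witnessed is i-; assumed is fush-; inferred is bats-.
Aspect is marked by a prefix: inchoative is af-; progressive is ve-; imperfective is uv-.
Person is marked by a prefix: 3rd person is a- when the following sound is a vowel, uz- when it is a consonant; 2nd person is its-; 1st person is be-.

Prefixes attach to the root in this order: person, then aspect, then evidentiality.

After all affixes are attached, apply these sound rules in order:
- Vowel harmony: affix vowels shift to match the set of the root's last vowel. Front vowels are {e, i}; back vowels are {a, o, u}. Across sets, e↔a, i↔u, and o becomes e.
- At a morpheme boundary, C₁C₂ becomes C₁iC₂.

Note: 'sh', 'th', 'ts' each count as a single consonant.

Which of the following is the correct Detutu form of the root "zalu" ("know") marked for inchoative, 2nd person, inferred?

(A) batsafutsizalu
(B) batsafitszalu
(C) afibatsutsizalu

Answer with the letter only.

A

Attach person 2nd person its- → itszalu.
Attach aspect inchoative af- → afitszalu.
Attach evidentiality inferred bats- → batsafitszalu.
Apply vowel harmony: batsafitszalu → batsafutszalu.
Apply epenthesis: batsafutszalu → batsafutsizalu.
So the correct form is batsafutsizalu, option (A).
(B) batsafitszalu is wrong: it fails to apply the sound rule(s).
(C) afibatsutsizalu is wrong: it has the affixes in the wrong order.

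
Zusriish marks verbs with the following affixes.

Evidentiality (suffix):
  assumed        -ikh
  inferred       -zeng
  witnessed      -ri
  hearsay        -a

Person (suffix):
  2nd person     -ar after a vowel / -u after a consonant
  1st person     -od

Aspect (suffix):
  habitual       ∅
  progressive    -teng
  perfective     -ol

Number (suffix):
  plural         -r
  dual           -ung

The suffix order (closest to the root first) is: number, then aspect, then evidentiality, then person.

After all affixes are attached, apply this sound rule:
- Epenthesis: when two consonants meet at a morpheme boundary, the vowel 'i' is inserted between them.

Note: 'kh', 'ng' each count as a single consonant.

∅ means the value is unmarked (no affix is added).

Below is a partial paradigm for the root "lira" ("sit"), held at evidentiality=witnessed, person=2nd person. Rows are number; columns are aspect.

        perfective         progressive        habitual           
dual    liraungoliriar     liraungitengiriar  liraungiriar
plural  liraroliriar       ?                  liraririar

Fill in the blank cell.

liraritengiriar

Attach number plural -r → lirar.
Attach aspect progressive -teng → lirarteng.
Attach evidentiality witnessed -ri → lirartengri.
Attach person 2nd person -ar (after vowel 'i') → lirartengriar.
Apply epenthesis: lirartengriar → liraritengiriar.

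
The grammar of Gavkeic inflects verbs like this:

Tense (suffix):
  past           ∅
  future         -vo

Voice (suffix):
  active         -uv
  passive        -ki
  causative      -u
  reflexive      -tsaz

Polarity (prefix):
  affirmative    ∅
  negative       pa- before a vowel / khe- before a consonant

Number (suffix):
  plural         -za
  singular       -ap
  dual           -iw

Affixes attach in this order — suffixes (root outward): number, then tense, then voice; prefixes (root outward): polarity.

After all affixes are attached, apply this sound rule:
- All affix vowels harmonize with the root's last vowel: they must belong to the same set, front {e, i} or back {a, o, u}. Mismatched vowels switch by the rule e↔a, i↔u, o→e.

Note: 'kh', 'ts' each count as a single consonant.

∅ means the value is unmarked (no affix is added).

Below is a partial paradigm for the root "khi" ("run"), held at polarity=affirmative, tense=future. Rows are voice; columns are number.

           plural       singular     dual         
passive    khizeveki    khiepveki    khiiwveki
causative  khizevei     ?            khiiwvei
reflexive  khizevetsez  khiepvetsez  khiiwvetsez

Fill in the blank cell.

Attach number singular -ap → khiap.
polarity = affirmative: zero marking, form stays khiap.
Attach tense future -vo → khiapvo.
Attach voice causative -u → khiapvou.
Apply vowel harmony: khiapvou → khiepvei.

khiepvei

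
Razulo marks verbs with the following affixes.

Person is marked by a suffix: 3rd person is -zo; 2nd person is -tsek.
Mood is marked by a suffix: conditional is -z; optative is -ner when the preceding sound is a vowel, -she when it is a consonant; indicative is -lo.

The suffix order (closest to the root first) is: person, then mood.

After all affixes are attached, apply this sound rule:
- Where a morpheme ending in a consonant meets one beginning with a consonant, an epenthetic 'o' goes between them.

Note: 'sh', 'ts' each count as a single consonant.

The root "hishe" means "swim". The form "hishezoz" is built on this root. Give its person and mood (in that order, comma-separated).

Segment: hishe-zo-z.
person: -zo → 3rd person.
mood: -z → conditional.

3rd person, conditional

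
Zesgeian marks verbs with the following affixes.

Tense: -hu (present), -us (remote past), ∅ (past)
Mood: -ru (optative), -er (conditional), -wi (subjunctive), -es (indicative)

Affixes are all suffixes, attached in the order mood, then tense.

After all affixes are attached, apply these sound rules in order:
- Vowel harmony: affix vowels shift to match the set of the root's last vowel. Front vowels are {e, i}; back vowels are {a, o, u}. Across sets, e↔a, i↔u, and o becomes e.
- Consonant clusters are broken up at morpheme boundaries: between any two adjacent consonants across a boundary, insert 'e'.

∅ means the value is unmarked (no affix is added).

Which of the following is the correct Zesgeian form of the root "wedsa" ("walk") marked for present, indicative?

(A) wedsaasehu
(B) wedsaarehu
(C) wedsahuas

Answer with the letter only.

A

Attach mood indicative -es → wedsaes.
Attach tense present -hu → wedsaeshu.
Apply vowel harmony: wedsaeshu → wedsaashu.
Apply epenthesis: wedsaashu → wedsaasehu.
So the correct form is wedsaasehu, option (A).
(B) wedsaarehu is wrong: it uses conditional instead of indicative for mood.
(C) wedsahuas is wrong: it has the affixes in the wrong order.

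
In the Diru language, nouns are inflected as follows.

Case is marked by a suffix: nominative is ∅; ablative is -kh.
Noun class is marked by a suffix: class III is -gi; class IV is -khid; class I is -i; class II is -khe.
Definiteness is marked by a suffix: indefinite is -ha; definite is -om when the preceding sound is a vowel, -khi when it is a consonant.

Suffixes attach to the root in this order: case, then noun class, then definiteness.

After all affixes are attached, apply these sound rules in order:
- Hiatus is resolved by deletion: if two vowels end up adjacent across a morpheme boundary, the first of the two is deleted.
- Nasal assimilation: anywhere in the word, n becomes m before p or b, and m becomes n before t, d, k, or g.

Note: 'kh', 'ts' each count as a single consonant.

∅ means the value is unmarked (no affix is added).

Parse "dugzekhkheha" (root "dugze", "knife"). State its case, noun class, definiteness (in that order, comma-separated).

ablative, class II, indefinite

Segment: dugze-kh-khe-ha.
case: -kh → ablative.
noun class: -khe → class II.
definiteness: -ha → indefinite.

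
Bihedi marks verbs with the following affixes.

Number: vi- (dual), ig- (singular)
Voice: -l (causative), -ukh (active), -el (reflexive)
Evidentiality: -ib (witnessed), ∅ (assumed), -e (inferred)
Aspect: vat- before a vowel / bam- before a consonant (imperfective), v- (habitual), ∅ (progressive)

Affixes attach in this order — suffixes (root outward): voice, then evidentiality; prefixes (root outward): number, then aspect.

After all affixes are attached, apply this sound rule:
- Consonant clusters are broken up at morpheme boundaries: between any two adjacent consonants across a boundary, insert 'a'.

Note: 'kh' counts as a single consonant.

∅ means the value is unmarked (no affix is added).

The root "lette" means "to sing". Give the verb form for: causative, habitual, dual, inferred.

Attach voice causative -l → lettel.
Attach number dual vi- → vilettel.
Attach aspect habitual v- → vvilettel.
Attach evidentiality inferred -e → vvilettele.
Apply epenthesis: vvilettele → vavilettele.

vavilettele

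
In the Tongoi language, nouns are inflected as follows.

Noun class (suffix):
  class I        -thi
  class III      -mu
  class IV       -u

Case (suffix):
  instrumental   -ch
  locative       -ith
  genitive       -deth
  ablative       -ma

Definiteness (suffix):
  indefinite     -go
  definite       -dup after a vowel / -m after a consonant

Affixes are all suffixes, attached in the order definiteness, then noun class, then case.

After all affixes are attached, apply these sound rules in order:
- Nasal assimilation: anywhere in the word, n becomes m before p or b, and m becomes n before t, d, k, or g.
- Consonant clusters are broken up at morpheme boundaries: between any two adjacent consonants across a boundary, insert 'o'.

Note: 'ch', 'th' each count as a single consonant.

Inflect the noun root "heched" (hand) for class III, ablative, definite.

hechedomomuma

Attach definiteness definite -m (after consonant 'd') → hechedm.
Attach noun class class III -mu → hechedmmu.
Attach case ablative -ma → hechedmmuma.
Nasal assimilation: no change.
Apply epenthesis: hechedmmuma → hechedomomuma.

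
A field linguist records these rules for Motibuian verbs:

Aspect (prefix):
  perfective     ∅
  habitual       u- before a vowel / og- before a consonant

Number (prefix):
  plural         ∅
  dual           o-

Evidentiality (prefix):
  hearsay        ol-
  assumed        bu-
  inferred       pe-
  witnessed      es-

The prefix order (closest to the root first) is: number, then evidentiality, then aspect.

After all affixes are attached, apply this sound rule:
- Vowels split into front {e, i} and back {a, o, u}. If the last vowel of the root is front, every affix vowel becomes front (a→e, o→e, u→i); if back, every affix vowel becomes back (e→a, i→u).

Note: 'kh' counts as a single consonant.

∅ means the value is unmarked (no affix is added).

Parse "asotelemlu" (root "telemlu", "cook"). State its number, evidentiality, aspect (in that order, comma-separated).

dual, witnessed, perfective

Segment: es-o-telemlu.
number: o- → dual.
evidentiality: es- → witnessed.
aspect: ∅ → perfective.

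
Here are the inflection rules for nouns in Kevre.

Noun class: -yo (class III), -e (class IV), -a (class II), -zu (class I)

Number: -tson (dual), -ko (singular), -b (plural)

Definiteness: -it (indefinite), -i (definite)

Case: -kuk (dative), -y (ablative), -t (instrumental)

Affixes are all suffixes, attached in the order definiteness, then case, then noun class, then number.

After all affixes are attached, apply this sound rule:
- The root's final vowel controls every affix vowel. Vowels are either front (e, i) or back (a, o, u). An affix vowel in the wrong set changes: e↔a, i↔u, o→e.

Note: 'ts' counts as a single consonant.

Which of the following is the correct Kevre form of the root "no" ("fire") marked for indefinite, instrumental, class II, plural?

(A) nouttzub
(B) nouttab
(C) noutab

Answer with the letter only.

Attach definiteness indefinite -it → noit.
Attach case instrumental -t → noitt.
Attach noun class class II -a → noitta.
Attach number plural -b → noittab.
Apply vowel harmony: noittab → nouttab.
So the correct form is nouttab, option (B).
(A) nouttzub is wrong: it uses class I instead of class II for noun class.
(C) noutab is wrong: it uses definite instead of indefinite for definiteness.

B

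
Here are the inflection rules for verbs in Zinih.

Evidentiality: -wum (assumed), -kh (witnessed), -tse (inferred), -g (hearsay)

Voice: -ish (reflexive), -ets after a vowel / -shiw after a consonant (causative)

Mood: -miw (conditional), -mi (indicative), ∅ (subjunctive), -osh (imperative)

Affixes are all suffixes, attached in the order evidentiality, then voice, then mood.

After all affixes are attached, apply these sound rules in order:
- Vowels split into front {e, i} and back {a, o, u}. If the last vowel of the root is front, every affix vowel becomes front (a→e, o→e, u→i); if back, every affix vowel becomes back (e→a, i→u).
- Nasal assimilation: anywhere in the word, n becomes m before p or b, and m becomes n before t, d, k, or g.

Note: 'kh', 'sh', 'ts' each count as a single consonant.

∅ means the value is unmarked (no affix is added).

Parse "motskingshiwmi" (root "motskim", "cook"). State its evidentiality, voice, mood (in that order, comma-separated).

Segment: motskim-g-shiw-mi.
evidentiality: -g → hearsay.
voice: -ets/shiw → causative.
mood: -mi → indicative.

hearsay, causative, indicative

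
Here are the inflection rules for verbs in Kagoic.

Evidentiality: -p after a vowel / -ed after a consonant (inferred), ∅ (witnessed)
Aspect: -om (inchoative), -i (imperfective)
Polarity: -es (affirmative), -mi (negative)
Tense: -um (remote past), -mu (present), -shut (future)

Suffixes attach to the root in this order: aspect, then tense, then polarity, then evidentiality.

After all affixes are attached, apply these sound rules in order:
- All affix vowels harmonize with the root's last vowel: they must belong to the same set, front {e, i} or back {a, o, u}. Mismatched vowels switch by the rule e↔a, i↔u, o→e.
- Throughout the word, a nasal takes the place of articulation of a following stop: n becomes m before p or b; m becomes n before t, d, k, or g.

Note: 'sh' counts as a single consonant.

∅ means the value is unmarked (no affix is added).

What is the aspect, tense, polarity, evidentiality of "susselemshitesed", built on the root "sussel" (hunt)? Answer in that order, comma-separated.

Segment: sussel-om-shut-es-ed.
aspect: -om → inchoative.
tense: -shut → future.
polarity: -es → affirmative.
evidentiality: -p/ed → inferred.

inchoative, future, affirmative, inferred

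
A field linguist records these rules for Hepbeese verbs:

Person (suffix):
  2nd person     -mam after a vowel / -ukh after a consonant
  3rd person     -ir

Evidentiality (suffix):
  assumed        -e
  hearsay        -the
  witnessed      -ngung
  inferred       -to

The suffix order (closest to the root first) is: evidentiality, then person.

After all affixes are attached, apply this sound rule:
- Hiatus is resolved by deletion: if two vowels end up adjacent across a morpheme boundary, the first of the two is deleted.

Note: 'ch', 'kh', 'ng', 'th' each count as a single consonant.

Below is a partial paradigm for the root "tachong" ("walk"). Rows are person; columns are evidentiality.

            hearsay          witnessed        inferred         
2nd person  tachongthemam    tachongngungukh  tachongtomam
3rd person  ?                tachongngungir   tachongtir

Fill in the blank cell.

tachongthir

Attach evidentiality hearsay -the → tachongthe.
Attach person 3rd person -ir → tachongtheir.
Apply vowel deletion: tachongtheir → tachongthir.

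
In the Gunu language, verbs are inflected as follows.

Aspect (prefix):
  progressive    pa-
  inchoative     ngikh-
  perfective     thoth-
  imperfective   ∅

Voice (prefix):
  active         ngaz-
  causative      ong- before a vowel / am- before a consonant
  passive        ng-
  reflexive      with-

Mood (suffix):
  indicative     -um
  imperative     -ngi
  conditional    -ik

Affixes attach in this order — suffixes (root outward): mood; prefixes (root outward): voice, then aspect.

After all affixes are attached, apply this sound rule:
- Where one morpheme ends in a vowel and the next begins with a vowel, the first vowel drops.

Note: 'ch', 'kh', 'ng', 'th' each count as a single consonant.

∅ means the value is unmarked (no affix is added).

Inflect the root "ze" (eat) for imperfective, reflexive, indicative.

Attach voice reflexive with- → withze.
Attach mood indicative -um → withzeum.
aspect = imperfective: zero marking, form stays withzeum.
Apply vowel deletion: withzeum → withzum.

withzum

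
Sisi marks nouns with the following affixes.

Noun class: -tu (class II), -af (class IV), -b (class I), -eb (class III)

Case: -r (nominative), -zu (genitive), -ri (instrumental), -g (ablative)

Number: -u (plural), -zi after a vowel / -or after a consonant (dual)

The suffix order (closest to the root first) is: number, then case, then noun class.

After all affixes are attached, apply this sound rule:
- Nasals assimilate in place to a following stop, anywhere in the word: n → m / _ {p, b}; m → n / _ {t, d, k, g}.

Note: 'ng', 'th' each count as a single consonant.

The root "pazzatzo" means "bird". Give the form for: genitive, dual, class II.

Attach number dual -zi (after vowel 'o') → pazzatzozi.
Attach case genitive -zu → pazzatzozizu.
Attach noun class class II -tu → pazzatzozizutu.
Nasal assimilation: no change.

pazzatzozizutu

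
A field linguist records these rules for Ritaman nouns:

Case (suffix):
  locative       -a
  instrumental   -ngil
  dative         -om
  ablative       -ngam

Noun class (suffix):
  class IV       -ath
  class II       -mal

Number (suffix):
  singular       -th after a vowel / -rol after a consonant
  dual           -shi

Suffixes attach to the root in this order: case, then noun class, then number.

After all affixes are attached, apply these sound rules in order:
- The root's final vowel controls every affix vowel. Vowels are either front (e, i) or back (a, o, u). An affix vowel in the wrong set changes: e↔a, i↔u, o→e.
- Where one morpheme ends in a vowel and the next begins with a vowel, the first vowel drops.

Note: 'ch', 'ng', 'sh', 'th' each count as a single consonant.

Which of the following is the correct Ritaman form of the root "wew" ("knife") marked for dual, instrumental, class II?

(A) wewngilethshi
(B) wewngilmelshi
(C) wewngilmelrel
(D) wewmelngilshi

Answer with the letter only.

Attach case instrumental -ngil → wewngil.
Attach noun class class II -mal → wewngilmal.
Attach number dual -shi → wewngilmalshi.
Apply vowel harmony: wewngilmalshi → wewngilmelshi.
Vowel deletion: no change.
So the correct form is wewngilmelshi, option (B).
(D) wewmelngilshi is wrong: it has the affixes in the wrong order.
(C) wewngilmelrel is wrong: it uses singular instead of dual for number.
(A) wewngilethshi is wrong: it uses class IV instead of class II for noun class.

B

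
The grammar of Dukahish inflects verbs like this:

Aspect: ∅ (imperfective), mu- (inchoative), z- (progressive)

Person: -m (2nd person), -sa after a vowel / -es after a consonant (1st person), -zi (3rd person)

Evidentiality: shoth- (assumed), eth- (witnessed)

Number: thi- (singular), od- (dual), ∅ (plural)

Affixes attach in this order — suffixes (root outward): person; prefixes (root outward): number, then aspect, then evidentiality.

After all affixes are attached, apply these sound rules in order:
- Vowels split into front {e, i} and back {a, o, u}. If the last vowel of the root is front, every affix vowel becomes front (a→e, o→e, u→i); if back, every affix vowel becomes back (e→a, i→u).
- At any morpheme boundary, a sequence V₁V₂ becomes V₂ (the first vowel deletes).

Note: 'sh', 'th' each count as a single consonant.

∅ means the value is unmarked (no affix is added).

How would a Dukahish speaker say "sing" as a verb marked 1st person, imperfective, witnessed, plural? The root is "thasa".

aththasasa

number = plural: zero marking, form stays thasa.
Attach person 1st person -sa (after vowel 'a') → thasasa.
aspect = imperfective: zero marking, form stays thasasa.
Attach evidentiality witnessed eth- → eththasasa.
Apply vowel harmony: eththasasa → aththasasa.
Vowel deletion: no change.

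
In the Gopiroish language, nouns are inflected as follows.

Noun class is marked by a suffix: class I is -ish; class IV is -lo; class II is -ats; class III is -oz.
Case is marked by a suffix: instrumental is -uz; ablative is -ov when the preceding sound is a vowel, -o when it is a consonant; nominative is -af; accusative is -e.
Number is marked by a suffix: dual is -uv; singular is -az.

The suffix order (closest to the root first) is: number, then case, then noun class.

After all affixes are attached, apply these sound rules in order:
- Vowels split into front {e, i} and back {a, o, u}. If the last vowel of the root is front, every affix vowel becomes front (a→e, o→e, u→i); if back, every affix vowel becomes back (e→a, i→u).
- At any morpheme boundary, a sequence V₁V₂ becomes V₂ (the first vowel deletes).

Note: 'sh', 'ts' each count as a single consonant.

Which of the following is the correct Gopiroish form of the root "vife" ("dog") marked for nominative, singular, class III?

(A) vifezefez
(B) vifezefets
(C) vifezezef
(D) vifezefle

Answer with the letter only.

A

Attach number singular -az → vifeaz.
Attach case nominative -af → vifeazaf.
Attach noun class class III -oz → vifeazafoz.
Apply vowel harmony: vifeazafoz → vifeezefez.
Apply vowel deletion: vifeezefez → vifezefez.
So the correct form is vifezefez, option (A).
(B) vifezefets is wrong: it uses class II instead of class III for noun class.
(D) vifezefle is wrong: it uses class IV instead of class III for noun class.
(C) vifezezef is wrong: it has the affixes in the wrong order.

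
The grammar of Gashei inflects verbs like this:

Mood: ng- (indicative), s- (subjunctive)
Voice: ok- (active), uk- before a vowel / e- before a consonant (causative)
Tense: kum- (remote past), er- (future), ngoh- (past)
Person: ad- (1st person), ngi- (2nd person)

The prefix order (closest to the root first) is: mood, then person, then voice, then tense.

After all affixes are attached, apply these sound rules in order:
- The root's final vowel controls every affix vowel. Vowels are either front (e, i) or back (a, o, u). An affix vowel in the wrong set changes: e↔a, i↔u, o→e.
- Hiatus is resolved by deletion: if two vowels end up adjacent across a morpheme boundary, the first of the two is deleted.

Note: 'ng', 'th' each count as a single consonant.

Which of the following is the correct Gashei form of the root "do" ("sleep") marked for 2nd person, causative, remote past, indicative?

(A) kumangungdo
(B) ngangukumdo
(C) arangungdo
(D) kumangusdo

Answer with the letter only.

A

Attach mood indicative ng- → ngdo.
Attach person 2nd person ngi- → ngingdo.
Attach voice causative e- (before consonant 'ng') → engingdo.
Attach tense remote past kum- → kumengingdo.
Apply vowel harmony: kumengingdo → kumangungdo.
Vowel deletion: no change.
So the correct form is kumangungdo, option (A).
(B) ngangukumdo is wrong: it has the affixes in the wrong order.
(D) kumangusdo is wrong: it uses subjunctive instead of indicative for mood.
(C) arangungdo is wrong: it uses future instead of remote past for tense.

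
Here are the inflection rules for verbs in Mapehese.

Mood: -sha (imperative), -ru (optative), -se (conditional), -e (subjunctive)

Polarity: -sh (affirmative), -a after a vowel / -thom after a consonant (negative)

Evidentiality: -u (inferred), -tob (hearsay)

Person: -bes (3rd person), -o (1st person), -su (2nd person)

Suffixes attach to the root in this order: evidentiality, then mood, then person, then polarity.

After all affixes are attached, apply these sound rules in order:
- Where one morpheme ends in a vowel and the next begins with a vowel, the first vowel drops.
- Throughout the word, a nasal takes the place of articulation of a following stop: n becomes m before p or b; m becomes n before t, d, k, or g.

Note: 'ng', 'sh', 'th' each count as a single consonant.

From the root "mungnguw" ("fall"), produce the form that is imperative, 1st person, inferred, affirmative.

Attach evidentiality inferred -u → mungnguwu.
Attach mood imperative -sha → mungnguwusha.
Attach person 1st person -o → mungnguwushao.
Attach polarity affirmative -sh → mungnguwushaosh.
Apply vowel deletion: mungnguwushaosh → mungnguwushosh.
Nasal assimilation: no change.

mungnguwushosh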